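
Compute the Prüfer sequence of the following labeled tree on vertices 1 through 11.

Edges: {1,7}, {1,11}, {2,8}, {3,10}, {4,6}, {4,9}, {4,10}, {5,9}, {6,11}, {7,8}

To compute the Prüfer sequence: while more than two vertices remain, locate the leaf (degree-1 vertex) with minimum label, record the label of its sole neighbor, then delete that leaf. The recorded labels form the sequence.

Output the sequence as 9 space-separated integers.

Answer: 8 10 9 7 1 11 4 4 6

Derivation:
Step 1: leaves = {2,3,5}. Remove smallest leaf 2, emit neighbor 8.
Step 2: leaves = {3,5,8}. Remove smallest leaf 3, emit neighbor 10.
Step 3: leaves = {5,8,10}. Remove smallest leaf 5, emit neighbor 9.
Step 4: leaves = {8,9,10}. Remove smallest leaf 8, emit neighbor 7.
Step 5: leaves = {7,9,10}. Remove smallest leaf 7, emit neighbor 1.
Step 6: leaves = {1,9,10}. Remove smallest leaf 1, emit neighbor 11.
Step 7: leaves = {9,10,11}. Remove smallest leaf 9, emit neighbor 4.
Step 8: leaves = {10,11}. Remove smallest leaf 10, emit neighbor 4.
Step 9: leaves = {4,11}. Remove smallest leaf 4, emit neighbor 6.
Done: 2 vertices remain (6, 11). Sequence = [8 10 9 7 1 11 4 4 6]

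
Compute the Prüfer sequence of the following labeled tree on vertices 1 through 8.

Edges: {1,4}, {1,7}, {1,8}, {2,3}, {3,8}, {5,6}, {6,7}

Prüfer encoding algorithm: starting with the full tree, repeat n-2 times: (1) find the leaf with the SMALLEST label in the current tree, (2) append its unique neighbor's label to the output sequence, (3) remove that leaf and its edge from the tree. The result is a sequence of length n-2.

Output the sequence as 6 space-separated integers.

Step 1: leaves = {2,4,5}. Remove smallest leaf 2, emit neighbor 3.
Step 2: leaves = {3,4,5}. Remove smallest leaf 3, emit neighbor 8.
Step 3: leaves = {4,5,8}. Remove smallest leaf 4, emit neighbor 1.
Step 4: leaves = {5,8}. Remove smallest leaf 5, emit neighbor 6.
Step 5: leaves = {6,8}. Remove smallest leaf 6, emit neighbor 7.
Step 6: leaves = {7,8}. Remove smallest leaf 7, emit neighbor 1.
Done: 2 vertices remain (1, 8). Sequence = [3 8 1 6 7 1]

Answer: 3 8 1 6 7 1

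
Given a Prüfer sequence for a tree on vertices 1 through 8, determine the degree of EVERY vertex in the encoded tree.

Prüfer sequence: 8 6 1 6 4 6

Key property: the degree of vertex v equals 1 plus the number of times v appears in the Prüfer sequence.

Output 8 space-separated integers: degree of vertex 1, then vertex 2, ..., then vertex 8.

Answer: 2 1 1 2 1 4 1 2

Derivation:
p_1 = 8: count[8] becomes 1
p_2 = 6: count[6] becomes 1
p_3 = 1: count[1] becomes 1
p_4 = 6: count[6] becomes 2
p_5 = 4: count[4] becomes 1
p_6 = 6: count[6] becomes 3
Degrees (1 + count): deg[1]=1+1=2, deg[2]=1+0=1, deg[3]=1+0=1, deg[4]=1+1=2, deg[5]=1+0=1, deg[6]=1+3=4, deg[7]=1+0=1, deg[8]=1+1=2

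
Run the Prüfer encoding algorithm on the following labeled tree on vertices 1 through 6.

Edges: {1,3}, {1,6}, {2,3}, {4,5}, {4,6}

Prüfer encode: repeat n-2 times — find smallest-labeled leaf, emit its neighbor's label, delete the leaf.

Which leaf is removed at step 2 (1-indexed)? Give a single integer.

Answer: 3

Derivation:
Step 1: current leaves = {2,5}. Remove leaf 2 (neighbor: 3).
Step 2: current leaves = {3,5}. Remove leaf 3 (neighbor: 1).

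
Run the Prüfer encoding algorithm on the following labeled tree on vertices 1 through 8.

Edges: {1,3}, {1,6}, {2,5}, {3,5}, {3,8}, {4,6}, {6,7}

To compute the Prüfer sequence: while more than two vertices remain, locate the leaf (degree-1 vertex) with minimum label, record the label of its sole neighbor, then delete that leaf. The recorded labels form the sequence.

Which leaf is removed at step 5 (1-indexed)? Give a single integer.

Step 1: current leaves = {2,4,7,8}. Remove leaf 2 (neighbor: 5).
Step 2: current leaves = {4,5,7,8}. Remove leaf 4 (neighbor: 6).
Step 3: current leaves = {5,7,8}. Remove leaf 5 (neighbor: 3).
Step 4: current leaves = {7,8}. Remove leaf 7 (neighbor: 6).
Step 5: current leaves = {6,8}. Remove leaf 6 (neighbor: 1).

Answer: 6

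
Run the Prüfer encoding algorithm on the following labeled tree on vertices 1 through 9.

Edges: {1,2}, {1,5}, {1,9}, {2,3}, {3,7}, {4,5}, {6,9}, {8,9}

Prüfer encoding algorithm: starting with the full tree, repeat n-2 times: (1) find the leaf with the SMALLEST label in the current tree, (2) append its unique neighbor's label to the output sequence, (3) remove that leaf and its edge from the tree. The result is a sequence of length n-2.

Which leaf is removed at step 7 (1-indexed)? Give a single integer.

Step 1: current leaves = {4,6,7,8}. Remove leaf 4 (neighbor: 5).
Step 2: current leaves = {5,6,7,8}. Remove leaf 5 (neighbor: 1).
Step 3: current leaves = {6,7,8}. Remove leaf 6 (neighbor: 9).
Step 4: current leaves = {7,8}. Remove leaf 7 (neighbor: 3).
Step 5: current leaves = {3,8}. Remove leaf 3 (neighbor: 2).
Step 6: current leaves = {2,8}. Remove leaf 2 (neighbor: 1).
Step 7: current leaves = {1,8}. Remove leaf 1 (neighbor: 9).

Answer: 1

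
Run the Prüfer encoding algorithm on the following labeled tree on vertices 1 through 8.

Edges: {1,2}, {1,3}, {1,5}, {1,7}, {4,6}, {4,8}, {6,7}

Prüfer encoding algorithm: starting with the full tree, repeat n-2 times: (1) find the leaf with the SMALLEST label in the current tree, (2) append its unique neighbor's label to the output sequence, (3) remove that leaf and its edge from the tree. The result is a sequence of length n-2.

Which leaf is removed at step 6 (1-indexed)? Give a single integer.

Step 1: current leaves = {2,3,5,8}. Remove leaf 2 (neighbor: 1).
Step 2: current leaves = {3,5,8}. Remove leaf 3 (neighbor: 1).
Step 3: current leaves = {5,8}. Remove leaf 5 (neighbor: 1).
Step 4: current leaves = {1,8}. Remove leaf 1 (neighbor: 7).
Step 5: current leaves = {7,8}. Remove leaf 7 (neighbor: 6).
Step 6: current leaves = {6,8}. Remove leaf 6 (neighbor: 4).

Answer: 6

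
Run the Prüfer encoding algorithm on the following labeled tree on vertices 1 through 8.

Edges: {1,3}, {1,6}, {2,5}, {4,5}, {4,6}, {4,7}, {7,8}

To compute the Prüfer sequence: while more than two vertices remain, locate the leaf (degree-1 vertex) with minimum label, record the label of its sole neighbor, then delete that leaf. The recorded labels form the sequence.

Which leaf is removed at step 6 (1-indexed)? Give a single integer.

Answer: 4

Derivation:
Step 1: current leaves = {2,3,8}. Remove leaf 2 (neighbor: 5).
Step 2: current leaves = {3,5,8}. Remove leaf 3 (neighbor: 1).
Step 3: current leaves = {1,5,8}. Remove leaf 1 (neighbor: 6).
Step 4: current leaves = {5,6,8}. Remove leaf 5 (neighbor: 4).
Step 5: current leaves = {6,8}. Remove leaf 6 (neighbor: 4).
Step 6: current leaves = {4,8}. Remove leaf 4 (neighbor: 7).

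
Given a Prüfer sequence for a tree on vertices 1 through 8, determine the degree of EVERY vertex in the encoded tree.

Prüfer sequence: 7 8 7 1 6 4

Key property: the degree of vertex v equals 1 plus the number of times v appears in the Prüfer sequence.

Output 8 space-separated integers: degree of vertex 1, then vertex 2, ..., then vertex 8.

p_1 = 7: count[7] becomes 1
p_2 = 8: count[8] becomes 1
p_3 = 7: count[7] becomes 2
p_4 = 1: count[1] becomes 1
p_5 = 6: count[6] becomes 1
p_6 = 4: count[4] becomes 1
Degrees (1 + count): deg[1]=1+1=2, deg[2]=1+0=1, deg[3]=1+0=1, deg[4]=1+1=2, deg[5]=1+0=1, deg[6]=1+1=2, deg[7]=1+2=3, deg[8]=1+1=2

Answer: 2 1 1 2 1 2 3 2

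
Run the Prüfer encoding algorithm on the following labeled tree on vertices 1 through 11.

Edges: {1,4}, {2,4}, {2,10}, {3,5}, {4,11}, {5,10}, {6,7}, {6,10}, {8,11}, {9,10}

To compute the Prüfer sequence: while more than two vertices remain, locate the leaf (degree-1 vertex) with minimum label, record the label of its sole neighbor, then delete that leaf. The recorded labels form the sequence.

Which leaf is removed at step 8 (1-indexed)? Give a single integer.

Step 1: current leaves = {1,3,7,8,9}. Remove leaf 1 (neighbor: 4).
Step 2: current leaves = {3,7,8,9}. Remove leaf 3 (neighbor: 5).
Step 3: current leaves = {5,7,8,9}. Remove leaf 5 (neighbor: 10).
Step 4: current leaves = {7,8,9}. Remove leaf 7 (neighbor: 6).
Step 5: current leaves = {6,8,9}. Remove leaf 6 (neighbor: 10).
Step 6: current leaves = {8,9}. Remove leaf 8 (neighbor: 11).
Step 7: current leaves = {9,11}. Remove leaf 9 (neighbor: 10).
Step 8: current leaves = {10,11}. Remove leaf 10 (neighbor: 2).

Answer: 10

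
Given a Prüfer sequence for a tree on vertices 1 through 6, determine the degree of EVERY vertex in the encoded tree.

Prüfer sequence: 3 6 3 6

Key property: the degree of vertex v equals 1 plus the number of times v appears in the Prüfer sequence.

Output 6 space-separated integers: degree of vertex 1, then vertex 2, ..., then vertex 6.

p_1 = 3: count[3] becomes 1
p_2 = 6: count[6] becomes 1
p_3 = 3: count[3] becomes 2
p_4 = 6: count[6] becomes 2
Degrees (1 + count): deg[1]=1+0=1, deg[2]=1+0=1, deg[3]=1+2=3, deg[4]=1+0=1, deg[5]=1+0=1, deg[6]=1+2=3

Answer: 1 1 3 1 1 3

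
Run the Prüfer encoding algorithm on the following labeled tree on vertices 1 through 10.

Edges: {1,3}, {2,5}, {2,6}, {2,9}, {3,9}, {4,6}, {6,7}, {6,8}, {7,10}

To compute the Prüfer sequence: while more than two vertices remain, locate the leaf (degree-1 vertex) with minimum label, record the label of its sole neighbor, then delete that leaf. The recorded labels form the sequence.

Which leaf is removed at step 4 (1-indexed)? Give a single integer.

Step 1: current leaves = {1,4,5,8,10}. Remove leaf 1 (neighbor: 3).
Step 2: current leaves = {3,4,5,8,10}. Remove leaf 3 (neighbor: 9).
Step 3: current leaves = {4,5,8,9,10}. Remove leaf 4 (neighbor: 6).
Step 4: current leaves = {5,8,9,10}. Remove leaf 5 (neighbor: 2).

Answer: 5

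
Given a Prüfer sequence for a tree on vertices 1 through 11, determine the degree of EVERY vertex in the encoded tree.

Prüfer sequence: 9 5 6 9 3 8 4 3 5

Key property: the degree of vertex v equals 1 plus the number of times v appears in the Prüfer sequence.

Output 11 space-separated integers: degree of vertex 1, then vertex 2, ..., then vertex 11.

p_1 = 9: count[9] becomes 1
p_2 = 5: count[5] becomes 1
p_3 = 6: count[6] becomes 1
p_4 = 9: count[9] becomes 2
p_5 = 3: count[3] becomes 1
p_6 = 8: count[8] becomes 1
p_7 = 4: count[4] becomes 1
p_8 = 3: count[3] becomes 2
p_9 = 5: count[5] becomes 2
Degrees (1 + count): deg[1]=1+0=1, deg[2]=1+0=1, deg[3]=1+2=3, deg[4]=1+1=2, deg[5]=1+2=3, deg[6]=1+1=2, deg[7]=1+0=1, deg[8]=1+1=2, deg[9]=1+2=3, deg[10]=1+0=1, deg[11]=1+0=1

Answer: 1 1 3 2 3 2 1 2 3 1 1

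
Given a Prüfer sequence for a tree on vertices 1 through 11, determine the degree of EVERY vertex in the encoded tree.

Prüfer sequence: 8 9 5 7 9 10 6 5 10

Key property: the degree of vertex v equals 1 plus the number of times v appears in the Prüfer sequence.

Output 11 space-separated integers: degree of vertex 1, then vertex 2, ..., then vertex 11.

Answer: 1 1 1 1 3 2 2 2 3 3 1

Derivation:
p_1 = 8: count[8] becomes 1
p_2 = 9: count[9] becomes 1
p_3 = 5: count[5] becomes 1
p_4 = 7: count[7] becomes 1
p_5 = 9: count[9] becomes 2
p_6 = 10: count[10] becomes 1
p_7 = 6: count[6] becomes 1
p_8 = 5: count[5] becomes 2
p_9 = 10: count[10] becomes 2
Degrees (1 + count): deg[1]=1+0=1, deg[2]=1+0=1, deg[3]=1+0=1, deg[4]=1+0=1, deg[5]=1+2=3, deg[6]=1+1=2, deg[7]=1+1=2, deg[8]=1+1=2, deg[9]=1+2=3, deg[10]=1+2=3, deg[11]=1+0=1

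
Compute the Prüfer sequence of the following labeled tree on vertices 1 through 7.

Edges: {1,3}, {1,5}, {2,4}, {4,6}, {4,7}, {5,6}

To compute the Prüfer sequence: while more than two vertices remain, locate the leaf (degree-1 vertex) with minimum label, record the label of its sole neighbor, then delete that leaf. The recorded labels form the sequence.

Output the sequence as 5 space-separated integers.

Step 1: leaves = {2,3,7}. Remove smallest leaf 2, emit neighbor 4.
Step 2: leaves = {3,7}. Remove smallest leaf 3, emit neighbor 1.
Step 3: leaves = {1,7}. Remove smallest leaf 1, emit neighbor 5.
Step 4: leaves = {5,7}. Remove smallest leaf 5, emit neighbor 6.
Step 5: leaves = {6,7}. Remove smallest leaf 6, emit neighbor 4.
Done: 2 vertices remain (4, 7). Sequence = [4 1 5 6 4]

Answer: 4 1 5 6 4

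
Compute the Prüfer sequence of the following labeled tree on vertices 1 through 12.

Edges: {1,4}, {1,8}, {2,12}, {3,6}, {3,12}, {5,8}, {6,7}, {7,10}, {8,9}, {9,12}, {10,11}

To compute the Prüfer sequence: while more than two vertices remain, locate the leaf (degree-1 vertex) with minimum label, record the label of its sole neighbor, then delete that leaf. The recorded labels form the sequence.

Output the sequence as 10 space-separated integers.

Step 1: leaves = {2,4,5,11}. Remove smallest leaf 2, emit neighbor 12.
Step 2: leaves = {4,5,11}. Remove smallest leaf 4, emit neighbor 1.
Step 3: leaves = {1,5,11}. Remove smallest leaf 1, emit neighbor 8.
Step 4: leaves = {5,11}. Remove smallest leaf 5, emit neighbor 8.
Step 5: leaves = {8,11}. Remove smallest leaf 8, emit neighbor 9.
Step 6: leaves = {9,11}. Remove smallest leaf 9, emit neighbor 12.
Step 7: leaves = {11,12}. Remove smallest leaf 11, emit neighbor 10.
Step 8: leaves = {10,12}. Remove smallest leaf 10, emit neighbor 7.
Step 9: leaves = {7,12}. Remove smallest leaf 7, emit neighbor 6.
Step 10: leaves = {6,12}. Remove smallest leaf 6, emit neighbor 3.
Done: 2 vertices remain (3, 12). Sequence = [12 1 8 8 9 12 10 7 6 3]

Answer: 12 1 8 8 9 12 10 7 6 3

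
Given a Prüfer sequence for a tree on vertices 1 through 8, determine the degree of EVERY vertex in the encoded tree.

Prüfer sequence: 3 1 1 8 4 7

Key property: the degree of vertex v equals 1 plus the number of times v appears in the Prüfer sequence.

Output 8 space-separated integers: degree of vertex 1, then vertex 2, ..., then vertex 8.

Answer: 3 1 2 2 1 1 2 2

Derivation:
p_1 = 3: count[3] becomes 1
p_2 = 1: count[1] becomes 1
p_3 = 1: count[1] becomes 2
p_4 = 8: count[8] becomes 1
p_5 = 4: count[4] becomes 1
p_6 = 7: count[7] becomes 1
Degrees (1 + count): deg[1]=1+2=3, deg[2]=1+0=1, deg[3]=1+1=2, deg[4]=1+1=2, deg[5]=1+0=1, deg[6]=1+0=1, deg[7]=1+1=2, deg[8]=1+1=2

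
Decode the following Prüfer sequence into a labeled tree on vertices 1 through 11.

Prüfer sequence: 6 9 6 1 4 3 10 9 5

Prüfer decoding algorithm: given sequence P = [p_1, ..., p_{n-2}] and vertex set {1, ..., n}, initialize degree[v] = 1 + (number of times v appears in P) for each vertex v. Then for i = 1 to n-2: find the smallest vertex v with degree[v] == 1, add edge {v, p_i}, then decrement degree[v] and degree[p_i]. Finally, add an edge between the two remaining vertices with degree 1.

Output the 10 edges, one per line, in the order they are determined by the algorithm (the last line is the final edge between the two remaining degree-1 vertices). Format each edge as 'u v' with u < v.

Initial degrees: {1:2, 2:1, 3:2, 4:2, 5:2, 6:3, 7:1, 8:1, 9:3, 10:2, 11:1}
Step 1: smallest deg-1 vertex = 2, p_1 = 6. Add edge {2,6}. Now deg[2]=0, deg[6]=2.
Step 2: smallest deg-1 vertex = 7, p_2 = 9. Add edge {7,9}. Now deg[7]=0, deg[9]=2.
Step 3: smallest deg-1 vertex = 8, p_3 = 6. Add edge {6,8}. Now deg[8]=0, deg[6]=1.
Step 4: smallest deg-1 vertex = 6, p_4 = 1. Add edge {1,6}. Now deg[6]=0, deg[1]=1.
Step 5: smallest deg-1 vertex = 1, p_5 = 4. Add edge {1,4}. Now deg[1]=0, deg[4]=1.
Step 6: smallest deg-1 vertex = 4, p_6 = 3. Add edge {3,4}. Now deg[4]=0, deg[3]=1.
Step 7: smallest deg-1 vertex = 3, p_7 = 10. Add edge {3,10}. Now deg[3]=0, deg[10]=1.
Step 8: smallest deg-1 vertex = 10, p_8 = 9. Add edge {9,10}. Now deg[10]=0, deg[9]=1.
Step 9: smallest deg-1 vertex = 9, p_9 = 5. Add edge {5,9}. Now deg[9]=0, deg[5]=1.
Final: two remaining deg-1 vertices are 5, 11. Add edge {5,11}.

Answer: 2 6
7 9
6 8
1 6
1 4
3 4
3 10
9 10
5 9
5 11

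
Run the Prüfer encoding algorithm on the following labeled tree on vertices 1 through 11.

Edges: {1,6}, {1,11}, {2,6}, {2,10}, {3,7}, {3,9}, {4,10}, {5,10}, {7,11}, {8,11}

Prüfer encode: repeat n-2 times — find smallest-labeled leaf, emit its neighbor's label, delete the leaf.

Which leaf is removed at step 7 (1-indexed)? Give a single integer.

Step 1: current leaves = {4,5,8,9}. Remove leaf 4 (neighbor: 10).
Step 2: current leaves = {5,8,9}. Remove leaf 5 (neighbor: 10).
Step 3: current leaves = {8,9,10}. Remove leaf 8 (neighbor: 11).
Step 4: current leaves = {9,10}. Remove leaf 9 (neighbor: 3).
Step 5: current leaves = {3,10}. Remove leaf 3 (neighbor: 7).
Step 6: current leaves = {7,10}. Remove leaf 7 (neighbor: 11).
Step 7: current leaves = {10,11}. Remove leaf 10 (neighbor: 2).

Answer: 10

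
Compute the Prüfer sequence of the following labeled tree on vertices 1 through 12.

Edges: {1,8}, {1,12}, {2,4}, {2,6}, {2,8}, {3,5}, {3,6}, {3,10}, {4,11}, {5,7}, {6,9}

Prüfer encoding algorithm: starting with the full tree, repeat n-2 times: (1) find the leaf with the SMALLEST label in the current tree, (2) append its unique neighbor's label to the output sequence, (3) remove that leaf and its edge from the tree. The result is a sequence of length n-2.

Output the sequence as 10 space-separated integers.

Answer: 5 3 6 3 6 2 4 2 8 1

Derivation:
Step 1: leaves = {7,9,10,11,12}. Remove smallest leaf 7, emit neighbor 5.
Step 2: leaves = {5,9,10,11,12}. Remove smallest leaf 5, emit neighbor 3.
Step 3: leaves = {9,10,11,12}. Remove smallest leaf 9, emit neighbor 6.
Step 4: leaves = {10,11,12}. Remove smallest leaf 10, emit neighbor 3.
Step 5: leaves = {3,11,12}. Remove smallest leaf 3, emit neighbor 6.
Step 6: leaves = {6,11,12}. Remove smallest leaf 6, emit neighbor 2.
Step 7: leaves = {11,12}. Remove smallest leaf 11, emit neighbor 4.
Step 8: leaves = {4,12}. Remove smallest leaf 4, emit neighbor 2.
Step 9: leaves = {2,12}. Remove smallest leaf 2, emit neighbor 8.
Step 10: leaves = {8,12}. Remove smallest leaf 8, emit neighbor 1.
Done: 2 vertices remain (1, 12). Sequence = [5 3 6 3 6 2 4 2 8 1]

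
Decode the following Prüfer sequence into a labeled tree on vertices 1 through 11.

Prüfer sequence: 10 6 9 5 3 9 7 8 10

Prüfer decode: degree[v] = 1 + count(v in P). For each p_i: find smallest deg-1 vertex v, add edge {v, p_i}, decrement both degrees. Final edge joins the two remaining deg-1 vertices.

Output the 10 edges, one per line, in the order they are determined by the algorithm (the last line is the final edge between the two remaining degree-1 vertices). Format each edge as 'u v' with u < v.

Answer: 1 10
2 6
4 9
5 6
3 5
3 9
7 9
7 8
8 10
10 11

Derivation:
Initial degrees: {1:1, 2:1, 3:2, 4:1, 5:2, 6:2, 7:2, 8:2, 9:3, 10:3, 11:1}
Step 1: smallest deg-1 vertex = 1, p_1 = 10. Add edge {1,10}. Now deg[1]=0, deg[10]=2.
Step 2: smallest deg-1 vertex = 2, p_2 = 6. Add edge {2,6}. Now deg[2]=0, deg[6]=1.
Step 3: smallest deg-1 vertex = 4, p_3 = 9. Add edge {4,9}. Now deg[4]=0, deg[9]=2.
Step 4: smallest deg-1 vertex = 6, p_4 = 5. Add edge {5,6}. Now deg[6]=0, deg[5]=1.
Step 5: smallest deg-1 vertex = 5, p_5 = 3. Add edge {3,5}. Now deg[5]=0, deg[3]=1.
Step 6: smallest deg-1 vertex = 3, p_6 = 9. Add edge {3,9}. Now deg[3]=0, deg[9]=1.
Step 7: smallest deg-1 vertex = 9, p_7 = 7. Add edge {7,9}. Now deg[9]=0, deg[7]=1.
Step 8: smallest deg-1 vertex = 7, p_8 = 8. Add edge {7,8}. Now deg[7]=0, deg[8]=1.
Step 9: smallest deg-1 vertex = 8, p_9 = 10. Add edge {8,10}. Now deg[8]=0, deg[10]=1.
Final: two remaining deg-1 vertices are 10, 11. Add edge {10,11}.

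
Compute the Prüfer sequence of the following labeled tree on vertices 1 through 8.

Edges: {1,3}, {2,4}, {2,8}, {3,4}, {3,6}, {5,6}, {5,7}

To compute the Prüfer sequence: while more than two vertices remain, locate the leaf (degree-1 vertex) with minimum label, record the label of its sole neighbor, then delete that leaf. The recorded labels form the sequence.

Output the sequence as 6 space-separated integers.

Answer: 3 5 6 3 4 2

Derivation:
Step 1: leaves = {1,7,8}. Remove smallest leaf 1, emit neighbor 3.
Step 2: leaves = {7,8}. Remove smallest leaf 7, emit neighbor 5.
Step 3: leaves = {5,8}. Remove smallest leaf 5, emit neighbor 6.
Step 4: leaves = {6,8}. Remove smallest leaf 6, emit neighbor 3.
Step 5: leaves = {3,8}. Remove smallest leaf 3, emit neighbor 4.
Step 6: leaves = {4,8}. Remove smallest leaf 4, emit neighbor 2.
Done: 2 vertices remain (2, 8). Sequence = [3 5 6 3 4 2]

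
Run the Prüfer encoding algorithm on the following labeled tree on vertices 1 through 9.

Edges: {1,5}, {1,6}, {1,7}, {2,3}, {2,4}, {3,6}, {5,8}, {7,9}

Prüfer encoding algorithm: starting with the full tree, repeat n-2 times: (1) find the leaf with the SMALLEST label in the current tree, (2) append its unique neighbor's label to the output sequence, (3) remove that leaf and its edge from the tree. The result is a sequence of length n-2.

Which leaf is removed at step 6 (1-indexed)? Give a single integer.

Answer: 5

Derivation:
Step 1: current leaves = {4,8,9}. Remove leaf 4 (neighbor: 2).
Step 2: current leaves = {2,8,9}. Remove leaf 2 (neighbor: 3).
Step 3: current leaves = {3,8,9}. Remove leaf 3 (neighbor: 6).
Step 4: current leaves = {6,8,9}. Remove leaf 6 (neighbor: 1).
Step 5: current leaves = {8,9}. Remove leaf 8 (neighbor: 5).
Step 6: current leaves = {5,9}. Remove leaf 5 (neighbor: 1).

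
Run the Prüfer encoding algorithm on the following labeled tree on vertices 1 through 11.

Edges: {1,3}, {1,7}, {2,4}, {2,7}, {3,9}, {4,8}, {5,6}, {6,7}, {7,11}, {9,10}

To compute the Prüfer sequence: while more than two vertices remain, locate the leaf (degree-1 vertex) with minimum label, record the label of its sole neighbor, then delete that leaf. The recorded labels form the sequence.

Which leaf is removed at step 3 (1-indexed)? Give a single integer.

Answer: 8

Derivation:
Step 1: current leaves = {5,8,10,11}. Remove leaf 5 (neighbor: 6).
Step 2: current leaves = {6,8,10,11}. Remove leaf 6 (neighbor: 7).
Step 3: current leaves = {8,10,11}. Remove leaf 8 (neighbor: 4).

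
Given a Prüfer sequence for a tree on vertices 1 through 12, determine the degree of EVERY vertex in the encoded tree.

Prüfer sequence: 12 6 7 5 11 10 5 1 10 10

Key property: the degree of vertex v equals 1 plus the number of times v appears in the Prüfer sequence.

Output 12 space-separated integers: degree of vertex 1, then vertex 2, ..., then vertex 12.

p_1 = 12: count[12] becomes 1
p_2 = 6: count[6] becomes 1
p_3 = 7: count[7] becomes 1
p_4 = 5: count[5] becomes 1
p_5 = 11: count[11] becomes 1
p_6 = 10: count[10] becomes 1
p_7 = 5: count[5] becomes 2
p_8 = 1: count[1] becomes 1
p_9 = 10: count[10] becomes 2
p_10 = 10: count[10] becomes 3
Degrees (1 + count): deg[1]=1+1=2, deg[2]=1+0=1, deg[3]=1+0=1, deg[4]=1+0=1, deg[5]=1+2=3, deg[6]=1+1=2, deg[7]=1+1=2, deg[8]=1+0=1, deg[9]=1+0=1, deg[10]=1+3=4, deg[11]=1+1=2, deg[12]=1+1=2

Answer: 2 1 1 1 3 2 2 1 1 4 2 2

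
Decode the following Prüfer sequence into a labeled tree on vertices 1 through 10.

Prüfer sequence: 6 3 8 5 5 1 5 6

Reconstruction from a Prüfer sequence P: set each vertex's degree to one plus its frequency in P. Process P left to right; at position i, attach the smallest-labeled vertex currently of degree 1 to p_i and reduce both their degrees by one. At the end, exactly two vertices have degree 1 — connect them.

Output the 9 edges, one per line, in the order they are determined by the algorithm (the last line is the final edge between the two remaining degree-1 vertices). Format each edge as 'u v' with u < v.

Initial degrees: {1:2, 2:1, 3:2, 4:1, 5:4, 6:3, 7:1, 8:2, 9:1, 10:1}
Step 1: smallest deg-1 vertex = 2, p_1 = 6. Add edge {2,6}. Now deg[2]=0, deg[6]=2.
Step 2: smallest deg-1 vertex = 4, p_2 = 3. Add edge {3,4}. Now deg[4]=0, deg[3]=1.
Step 3: smallest deg-1 vertex = 3, p_3 = 8. Add edge {3,8}. Now deg[3]=0, deg[8]=1.
Step 4: smallest deg-1 vertex = 7, p_4 = 5. Add edge {5,7}. Now deg[7]=0, deg[5]=3.
Step 5: smallest deg-1 vertex = 8, p_5 = 5. Add edge {5,8}. Now deg[8]=0, deg[5]=2.
Step 6: smallest deg-1 vertex = 9, p_6 = 1. Add edge {1,9}. Now deg[9]=0, deg[1]=1.
Step 7: smallest deg-1 vertex = 1, p_7 = 5. Add edge {1,5}. Now deg[1]=0, deg[5]=1.
Step 8: smallest deg-1 vertex = 5, p_8 = 6. Add edge {5,6}. Now deg[5]=0, deg[6]=1.
Final: two remaining deg-1 vertices are 6, 10. Add edge {6,10}.

Answer: 2 6
3 4
3 8
5 7
5 8
1 9
1 5
5 6
6 10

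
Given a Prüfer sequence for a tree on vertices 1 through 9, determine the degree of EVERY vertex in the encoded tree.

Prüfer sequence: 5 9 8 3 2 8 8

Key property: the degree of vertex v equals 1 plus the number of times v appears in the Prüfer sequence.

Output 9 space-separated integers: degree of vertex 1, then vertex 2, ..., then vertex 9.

p_1 = 5: count[5] becomes 1
p_2 = 9: count[9] becomes 1
p_3 = 8: count[8] becomes 1
p_4 = 3: count[3] becomes 1
p_5 = 2: count[2] becomes 1
p_6 = 8: count[8] becomes 2
p_7 = 8: count[8] becomes 3
Degrees (1 + count): deg[1]=1+0=1, deg[2]=1+1=2, deg[3]=1+1=2, deg[4]=1+0=1, deg[5]=1+1=2, deg[6]=1+0=1, deg[7]=1+0=1, deg[8]=1+3=4, deg[9]=1+1=2

Answer: 1 2 2 1 2 1 1 4 2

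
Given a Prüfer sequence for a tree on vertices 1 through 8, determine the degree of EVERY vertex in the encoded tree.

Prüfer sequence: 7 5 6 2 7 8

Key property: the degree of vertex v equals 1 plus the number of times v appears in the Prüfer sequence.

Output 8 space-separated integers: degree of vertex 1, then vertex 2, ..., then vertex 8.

p_1 = 7: count[7] becomes 1
p_2 = 5: count[5] becomes 1
p_3 = 6: count[6] becomes 1
p_4 = 2: count[2] becomes 1
p_5 = 7: count[7] becomes 2
p_6 = 8: count[8] becomes 1
Degrees (1 + count): deg[1]=1+0=1, deg[2]=1+1=2, deg[3]=1+0=1, deg[4]=1+0=1, deg[5]=1+1=2, deg[6]=1+1=2, deg[7]=1+2=3, deg[8]=1+1=2

Answer: 1 2 1 1 2 2 3 2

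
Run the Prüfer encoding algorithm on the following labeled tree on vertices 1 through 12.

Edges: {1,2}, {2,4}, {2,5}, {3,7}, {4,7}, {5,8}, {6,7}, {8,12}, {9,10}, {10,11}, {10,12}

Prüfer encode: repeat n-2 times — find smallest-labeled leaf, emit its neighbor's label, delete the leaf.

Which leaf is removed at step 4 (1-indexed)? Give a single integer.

Step 1: current leaves = {1,3,6,9,11}. Remove leaf 1 (neighbor: 2).
Step 2: current leaves = {3,6,9,11}. Remove leaf 3 (neighbor: 7).
Step 3: current leaves = {6,9,11}. Remove leaf 6 (neighbor: 7).
Step 4: current leaves = {7,9,11}. Remove leaf 7 (neighbor: 4).

Answer: 7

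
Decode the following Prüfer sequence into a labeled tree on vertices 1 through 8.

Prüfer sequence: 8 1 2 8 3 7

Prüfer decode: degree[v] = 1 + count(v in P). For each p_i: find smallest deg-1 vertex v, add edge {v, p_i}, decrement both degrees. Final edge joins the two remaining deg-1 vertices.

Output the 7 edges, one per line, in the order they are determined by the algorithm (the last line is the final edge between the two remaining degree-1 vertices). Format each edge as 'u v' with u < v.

Answer: 4 8
1 5
1 2
2 8
3 6
3 7
7 8

Derivation:
Initial degrees: {1:2, 2:2, 3:2, 4:1, 5:1, 6:1, 7:2, 8:3}
Step 1: smallest deg-1 vertex = 4, p_1 = 8. Add edge {4,8}. Now deg[4]=0, deg[8]=2.
Step 2: smallest deg-1 vertex = 5, p_2 = 1. Add edge {1,5}. Now deg[5]=0, deg[1]=1.
Step 3: smallest deg-1 vertex = 1, p_3 = 2. Add edge {1,2}. Now deg[1]=0, deg[2]=1.
Step 4: smallest deg-1 vertex = 2, p_4 = 8. Add edge {2,8}. Now deg[2]=0, deg[8]=1.
Step 5: smallest deg-1 vertex = 6, p_5 = 3. Add edge {3,6}. Now deg[6]=0, deg[3]=1.
Step 6: smallest deg-1 vertex = 3, p_6 = 7. Add edge {3,7}. Now deg[3]=0, deg[7]=1.
Final: two remaining deg-1 vertices are 7, 8. Add edge {7,8}.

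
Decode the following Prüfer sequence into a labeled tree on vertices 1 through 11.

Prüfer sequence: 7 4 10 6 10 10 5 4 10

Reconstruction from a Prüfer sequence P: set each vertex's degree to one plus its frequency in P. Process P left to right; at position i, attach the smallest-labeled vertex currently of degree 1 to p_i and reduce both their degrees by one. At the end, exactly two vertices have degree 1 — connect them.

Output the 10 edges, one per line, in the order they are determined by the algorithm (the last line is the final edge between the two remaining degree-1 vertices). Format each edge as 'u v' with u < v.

Initial degrees: {1:1, 2:1, 3:1, 4:3, 5:2, 6:2, 7:2, 8:1, 9:1, 10:5, 11:1}
Step 1: smallest deg-1 vertex = 1, p_1 = 7. Add edge {1,7}. Now deg[1]=0, deg[7]=1.
Step 2: smallest deg-1 vertex = 2, p_2 = 4. Add edge {2,4}. Now deg[2]=0, deg[4]=2.
Step 3: smallest deg-1 vertex = 3, p_3 = 10. Add edge {3,10}. Now deg[3]=0, deg[10]=4.
Step 4: smallest deg-1 vertex = 7, p_4 = 6. Add edge {6,7}. Now deg[7]=0, deg[6]=1.
Step 5: smallest deg-1 vertex = 6, p_5 = 10. Add edge {6,10}. Now deg[6]=0, deg[10]=3.
Step 6: smallest deg-1 vertex = 8, p_6 = 10. Add edge {8,10}. Now deg[8]=0, deg[10]=2.
Step 7: smallest deg-1 vertex = 9, p_7 = 5. Add edge {5,9}. Now deg[9]=0, deg[5]=1.
Step 8: smallest deg-1 vertex = 5, p_8 = 4. Add edge {4,5}. Now deg[5]=0, deg[4]=1.
Step 9: smallest deg-1 vertex = 4, p_9 = 10. Add edge {4,10}. Now deg[4]=0, deg[10]=1.
Final: two remaining deg-1 vertices are 10, 11. Add edge {10,11}.

Answer: 1 7
2 4
3 10
6 7
6 10
8 10
5 9
4 5
4 10
10 11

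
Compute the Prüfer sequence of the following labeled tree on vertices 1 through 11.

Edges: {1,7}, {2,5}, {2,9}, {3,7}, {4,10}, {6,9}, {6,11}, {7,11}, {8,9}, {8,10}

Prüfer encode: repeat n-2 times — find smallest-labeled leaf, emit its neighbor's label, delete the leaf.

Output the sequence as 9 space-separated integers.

Answer: 7 7 10 2 9 11 8 9 6

Derivation:
Step 1: leaves = {1,3,4,5}. Remove smallest leaf 1, emit neighbor 7.
Step 2: leaves = {3,4,5}. Remove smallest leaf 3, emit neighbor 7.
Step 3: leaves = {4,5,7}. Remove smallest leaf 4, emit neighbor 10.
Step 4: leaves = {5,7,10}. Remove smallest leaf 5, emit neighbor 2.
Step 5: leaves = {2,7,10}. Remove smallest leaf 2, emit neighbor 9.
Step 6: leaves = {7,10}. Remove smallest leaf 7, emit neighbor 11.
Step 7: leaves = {10,11}. Remove smallest leaf 10, emit neighbor 8.
Step 8: leaves = {8,11}. Remove smallest leaf 8, emit neighbor 9.
Step 9: leaves = {9,11}. Remove smallest leaf 9, emit neighbor 6.
Done: 2 vertices remain (6, 11). Sequence = [7 7 10 2 9 11 8 9 6]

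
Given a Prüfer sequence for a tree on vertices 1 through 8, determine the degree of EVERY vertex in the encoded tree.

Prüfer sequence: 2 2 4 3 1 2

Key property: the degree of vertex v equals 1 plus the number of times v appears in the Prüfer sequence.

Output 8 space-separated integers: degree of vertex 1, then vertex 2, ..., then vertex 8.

p_1 = 2: count[2] becomes 1
p_2 = 2: count[2] becomes 2
p_3 = 4: count[4] becomes 1
p_4 = 3: count[3] becomes 1
p_5 = 1: count[1] becomes 1
p_6 = 2: count[2] becomes 3
Degrees (1 + count): deg[1]=1+1=2, deg[2]=1+3=4, deg[3]=1+1=2, deg[4]=1+1=2, deg[5]=1+0=1, deg[6]=1+0=1, deg[7]=1+0=1, deg[8]=1+0=1

Answer: 2 4 2 2 1 1 1 1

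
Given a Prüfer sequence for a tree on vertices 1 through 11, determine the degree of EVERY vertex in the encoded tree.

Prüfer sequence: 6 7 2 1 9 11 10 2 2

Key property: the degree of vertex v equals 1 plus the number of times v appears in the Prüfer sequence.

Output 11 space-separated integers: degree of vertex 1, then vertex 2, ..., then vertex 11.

p_1 = 6: count[6] becomes 1
p_2 = 7: count[7] becomes 1
p_3 = 2: count[2] becomes 1
p_4 = 1: count[1] becomes 1
p_5 = 9: count[9] becomes 1
p_6 = 11: count[11] becomes 1
p_7 = 10: count[10] becomes 1
p_8 = 2: count[2] becomes 2
p_9 = 2: count[2] becomes 3
Degrees (1 + count): deg[1]=1+1=2, deg[2]=1+3=4, deg[3]=1+0=1, deg[4]=1+0=1, deg[5]=1+0=1, deg[6]=1+1=2, deg[7]=1+1=2, deg[8]=1+0=1, deg[9]=1+1=2, deg[10]=1+1=2, deg[11]=1+1=2

Answer: 2 4 1 1 1 2 2 1 2 2 2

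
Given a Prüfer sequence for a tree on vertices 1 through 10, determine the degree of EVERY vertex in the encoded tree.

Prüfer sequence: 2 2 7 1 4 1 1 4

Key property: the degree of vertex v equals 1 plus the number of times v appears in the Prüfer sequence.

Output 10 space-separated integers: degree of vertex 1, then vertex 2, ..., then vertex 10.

Answer: 4 3 1 3 1 1 2 1 1 1

Derivation:
p_1 = 2: count[2] becomes 1
p_2 = 2: count[2] becomes 2
p_3 = 7: count[7] becomes 1
p_4 = 1: count[1] becomes 1
p_5 = 4: count[4] becomes 1
p_6 = 1: count[1] becomes 2
p_7 = 1: count[1] becomes 3
p_8 = 4: count[4] becomes 2
Degrees (1 + count): deg[1]=1+3=4, deg[2]=1+2=3, deg[3]=1+0=1, deg[4]=1+2=3, deg[5]=1+0=1, deg[6]=1+0=1, deg[7]=1+1=2, deg[8]=1+0=1, deg[9]=1+0=1, deg[10]=1+0=1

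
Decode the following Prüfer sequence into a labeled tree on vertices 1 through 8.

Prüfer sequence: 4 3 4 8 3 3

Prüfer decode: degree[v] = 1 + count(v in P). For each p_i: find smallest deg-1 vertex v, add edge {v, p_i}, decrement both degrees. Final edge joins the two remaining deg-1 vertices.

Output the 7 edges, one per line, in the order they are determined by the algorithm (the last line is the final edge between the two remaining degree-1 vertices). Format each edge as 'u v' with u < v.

Initial degrees: {1:1, 2:1, 3:4, 4:3, 5:1, 6:1, 7:1, 8:2}
Step 1: smallest deg-1 vertex = 1, p_1 = 4. Add edge {1,4}. Now deg[1]=0, deg[4]=2.
Step 2: smallest deg-1 vertex = 2, p_2 = 3. Add edge {2,3}. Now deg[2]=0, deg[3]=3.
Step 3: smallest deg-1 vertex = 5, p_3 = 4. Add edge {4,5}. Now deg[5]=0, deg[4]=1.
Step 4: smallest deg-1 vertex = 4, p_4 = 8. Add edge {4,8}. Now deg[4]=0, deg[8]=1.
Step 5: smallest deg-1 vertex = 6, p_5 = 3. Add edge {3,6}. Now deg[6]=0, deg[3]=2.
Step 6: smallest deg-1 vertex = 7, p_6 = 3. Add edge {3,7}. Now deg[7]=0, deg[3]=1.
Final: two remaining deg-1 vertices are 3, 8. Add edge {3,8}.

Answer: 1 4
2 3
4 5
4 8
3 6
3 7
3 8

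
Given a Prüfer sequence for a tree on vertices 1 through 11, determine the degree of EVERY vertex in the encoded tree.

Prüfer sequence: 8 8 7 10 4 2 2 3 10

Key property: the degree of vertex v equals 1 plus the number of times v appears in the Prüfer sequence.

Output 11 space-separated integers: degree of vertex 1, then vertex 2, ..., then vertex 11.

Answer: 1 3 2 2 1 1 2 3 1 3 1

Derivation:
p_1 = 8: count[8] becomes 1
p_2 = 8: count[8] becomes 2
p_3 = 7: count[7] becomes 1
p_4 = 10: count[10] becomes 1
p_5 = 4: count[4] becomes 1
p_6 = 2: count[2] becomes 1
p_7 = 2: count[2] becomes 2
p_8 = 3: count[3] becomes 1
p_9 = 10: count[10] becomes 2
Degrees (1 + count): deg[1]=1+0=1, deg[2]=1+2=3, deg[3]=1+1=2, deg[4]=1+1=2, deg[5]=1+0=1, deg[6]=1+0=1, deg[7]=1+1=2, deg[8]=1+2=3, deg[9]=1+0=1, deg[10]=1+2=3, deg[11]=1+0=1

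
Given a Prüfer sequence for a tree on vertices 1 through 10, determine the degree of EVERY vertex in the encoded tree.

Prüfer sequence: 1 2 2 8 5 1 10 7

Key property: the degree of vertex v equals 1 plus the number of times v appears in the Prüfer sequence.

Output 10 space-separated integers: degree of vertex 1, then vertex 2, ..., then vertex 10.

Answer: 3 3 1 1 2 1 2 2 1 2

Derivation:
p_1 = 1: count[1] becomes 1
p_2 = 2: count[2] becomes 1
p_3 = 2: count[2] becomes 2
p_4 = 8: count[8] becomes 1
p_5 = 5: count[5] becomes 1
p_6 = 1: count[1] becomes 2
p_7 = 10: count[10] becomes 1
p_8 = 7: count[7] becomes 1
Degrees (1 + count): deg[1]=1+2=3, deg[2]=1+2=3, deg[3]=1+0=1, deg[4]=1+0=1, deg[5]=1+1=2, deg[6]=1+0=1, deg[7]=1+1=2, deg[8]=1+1=2, deg[9]=1+0=1, deg[10]=1+1=2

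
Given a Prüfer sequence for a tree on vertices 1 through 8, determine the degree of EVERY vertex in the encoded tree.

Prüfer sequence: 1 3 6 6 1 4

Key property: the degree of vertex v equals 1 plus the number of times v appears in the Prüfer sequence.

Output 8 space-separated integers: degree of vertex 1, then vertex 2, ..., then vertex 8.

Answer: 3 1 2 2 1 3 1 1

Derivation:
p_1 = 1: count[1] becomes 1
p_2 = 3: count[3] becomes 1
p_3 = 6: count[6] becomes 1
p_4 = 6: count[6] becomes 2
p_5 = 1: count[1] becomes 2
p_6 = 4: count[4] becomes 1
Degrees (1 + count): deg[1]=1+2=3, deg[2]=1+0=1, deg[3]=1+1=2, deg[4]=1+1=2, deg[5]=1+0=1, deg[6]=1+2=3, deg[7]=1+0=1, deg[8]=1+0=1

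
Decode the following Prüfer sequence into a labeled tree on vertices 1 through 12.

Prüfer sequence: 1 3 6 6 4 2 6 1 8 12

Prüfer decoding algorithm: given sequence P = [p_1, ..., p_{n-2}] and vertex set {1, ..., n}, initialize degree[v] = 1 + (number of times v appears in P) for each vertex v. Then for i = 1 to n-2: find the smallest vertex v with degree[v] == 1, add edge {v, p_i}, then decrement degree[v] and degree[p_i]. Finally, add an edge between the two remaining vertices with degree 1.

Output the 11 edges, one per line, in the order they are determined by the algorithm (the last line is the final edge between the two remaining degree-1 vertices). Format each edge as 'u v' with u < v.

Initial degrees: {1:3, 2:2, 3:2, 4:2, 5:1, 6:4, 7:1, 8:2, 9:1, 10:1, 11:1, 12:2}
Step 1: smallest deg-1 vertex = 5, p_1 = 1. Add edge {1,5}. Now deg[5]=0, deg[1]=2.
Step 2: smallest deg-1 vertex = 7, p_2 = 3. Add edge {3,7}. Now deg[7]=0, deg[3]=1.
Step 3: smallest deg-1 vertex = 3, p_3 = 6. Add edge {3,6}. Now deg[3]=0, deg[6]=3.
Step 4: smallest deg-1 vertex = 9, p_4 = 6. Add edge {6,9}. Now deg[9]=0, deg[6]=2.
Step 5: smallest deg-1 vertex = 10, p_5 = 4. Add edge {4,10}. Now deg[10]=0, deg[4]=1.
Step 6: smallest deg-1 vertex = 4, p_6 = 2. Add edge {2,4}. Now deg[4]=0, deg[2]=1.
Step 7: smallest deg-1 vertex = 2, p_7 = 6. Add edge {2,6}. Now deg[2]=0, deg[6]=1.
Step 8: smallest deg-1 vertex = 6, p_8 = 1. Add edge {1,6}. Now deg[6]=0, deg[1]=1.
Step 9: smallest deg-1 vertex = 1, p_9 = 8. Add edge {1,8}. Now deg[1]=0, deg[8]=1.
Step 10: smallest deg-1 vertex = 8, p_10 = 12. Add edge {8,12}. Now deg[8]=0, deg[12]=1.
Final: two remaining deg-1 vertices are 11, 12. Add edge {11,12}.

Answer: 1 5
3 7
3 6
6 9
4 10
2 4
2 6
1 6
1 8
8 12
11 12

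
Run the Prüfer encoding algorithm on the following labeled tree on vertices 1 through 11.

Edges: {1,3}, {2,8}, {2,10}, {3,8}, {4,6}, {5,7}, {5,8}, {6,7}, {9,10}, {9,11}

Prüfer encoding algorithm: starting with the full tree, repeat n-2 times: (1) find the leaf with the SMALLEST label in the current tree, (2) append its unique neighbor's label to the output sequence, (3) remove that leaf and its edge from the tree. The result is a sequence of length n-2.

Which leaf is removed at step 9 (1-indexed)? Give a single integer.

Answer: 10

Derivation:
Step 1: current leaves = {1,4,11}. Remove leaf 1 (neighbor: 3).
Step 2: current leaves = {3,4,11}. Remove leaf 3 (neighbor: 8).
Step 3: current leaves = {4,11}. Remove leaf 4 (neighbor: 6).
Step 4: current leaves = {6,11}. Remove leaf 6 (neighbor: 7).
Step 5: current leaves = {7,11}. Remove leaf 7 (neighbor: 5).
Step 6: current leaves = {5,11}. Remove leaf 5 (neighbor: 8).
Step 7: current leaves = {8,11}. Remove leaf 8 (neighbor: 2).
Step 8: current leaves = {2,11}. Remove leaf 2 (neighbor: 10).
Step 9: current leaves = {10,11}. Remove leaf 10 (neighbor: 9).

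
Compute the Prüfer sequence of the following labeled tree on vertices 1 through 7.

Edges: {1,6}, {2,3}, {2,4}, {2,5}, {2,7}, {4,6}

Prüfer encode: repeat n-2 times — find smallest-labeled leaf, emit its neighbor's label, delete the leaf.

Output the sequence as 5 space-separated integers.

Step 1: leaves = {1,3,5,7}. Remove smallest leaf 1, emit neighbor 6.
Step 2: leaves = {3,5,6,7}. Remove smallest leaf 3, emit neighbor 2.
Step 3: leaves = {5,6,7}. Remove smallest leaf 5, emit neighbor 2.
Step 4: leaves = {6,7}. Remove smallest leaf 6, emit neighbor 4.
Step 5: leaves = {4,7}. Remove smallest leaf 4, emit neighbor 2.
Done: 2 vertices remain (2, 7). Sequence = [6 2 2 4 2]

Answer: 6 2 2 4 2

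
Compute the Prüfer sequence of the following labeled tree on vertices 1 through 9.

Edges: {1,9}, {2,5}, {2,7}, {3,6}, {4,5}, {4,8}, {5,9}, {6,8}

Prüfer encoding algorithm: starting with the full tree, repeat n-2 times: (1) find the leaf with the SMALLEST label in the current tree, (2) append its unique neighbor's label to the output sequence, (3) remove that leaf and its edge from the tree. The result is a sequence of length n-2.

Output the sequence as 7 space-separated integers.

Step 1: leaves = {1,3,7}. Remove smallest leaf 1, emit neighbor 9.
Step 2: leaves = {3,7,9}. Remove smallest leaf 3, emit neighbor 6.
Step 3: leaves = {6,7,9}. Remove smallest leaf 6, emit neighbor 8.
Step 4: leaves = {7,8,9}. Remove smallest leaf 7, emit neighbor 2.
Step 5: leaves = {2,8,9}. Remove smallest leaf 2, emit neighbor 5.
Step 6: leaves = {8,9}. Remove smallest leaf 8, emit neighbor 4.
Step 7: leaves = {4,9}. Remove smallest leaf 4, emit neighbor 5.
Done: 2 vertices remain (5, 9). Sequence = [9 6 8 2 5 4 5]

Answer: 9 6 8 2 5 4 5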